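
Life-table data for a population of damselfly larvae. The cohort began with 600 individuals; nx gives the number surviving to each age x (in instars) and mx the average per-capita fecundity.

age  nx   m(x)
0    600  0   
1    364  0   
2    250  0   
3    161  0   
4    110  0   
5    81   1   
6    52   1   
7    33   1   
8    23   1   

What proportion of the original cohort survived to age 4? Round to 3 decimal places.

0.183

l_4 = n_4/n_0 = 110/600 = 0.183333… → 0.183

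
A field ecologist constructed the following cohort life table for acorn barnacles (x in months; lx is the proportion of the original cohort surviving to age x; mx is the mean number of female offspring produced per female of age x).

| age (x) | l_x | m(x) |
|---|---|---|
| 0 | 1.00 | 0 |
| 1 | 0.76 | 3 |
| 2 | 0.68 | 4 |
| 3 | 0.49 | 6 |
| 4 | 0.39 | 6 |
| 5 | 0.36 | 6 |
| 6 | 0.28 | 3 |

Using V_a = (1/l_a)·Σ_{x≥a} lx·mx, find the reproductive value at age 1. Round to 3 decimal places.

17.474

lx·mx for x ≥ 1: 2.28, 2.72, 2.94, 2.34, 2.16, 0.84 → sum = 13.28
V_1 = 13.28 / l_1 = 13.28 / 0.76 = 17.473684… → 17.474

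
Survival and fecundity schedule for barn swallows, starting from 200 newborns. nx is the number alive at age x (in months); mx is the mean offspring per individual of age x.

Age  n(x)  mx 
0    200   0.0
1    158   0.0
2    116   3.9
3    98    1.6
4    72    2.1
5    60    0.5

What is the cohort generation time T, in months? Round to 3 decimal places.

2.695

lx = nx/n0 = nx/200: 1, 0.79, 0.58, 0.49, 0.36, 0.3
lx·mx: 0, 0, 2.262, 0.784, 0.756, 0.15 → R0 = 3.952
x·lx·mx: 0, 0, 4.524, 2.352, 3.024, 0.75 → Σ = 10.65
T = 10.65 / 3.952 = 2.694838… → 2.695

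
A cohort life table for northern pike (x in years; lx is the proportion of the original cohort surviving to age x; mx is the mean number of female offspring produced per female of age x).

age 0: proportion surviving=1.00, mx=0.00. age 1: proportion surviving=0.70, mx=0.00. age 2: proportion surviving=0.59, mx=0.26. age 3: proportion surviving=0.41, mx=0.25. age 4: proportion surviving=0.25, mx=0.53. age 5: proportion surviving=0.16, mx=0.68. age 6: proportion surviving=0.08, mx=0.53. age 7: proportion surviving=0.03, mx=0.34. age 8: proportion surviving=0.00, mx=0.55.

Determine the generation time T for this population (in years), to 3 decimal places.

3.663

lx·mx: 0, 0, 0.1534, 0.1025, 0.1325, 0.1088, 0.0424, 0.0102, 0 → R0 = 0.5498
x·lx·mx: 0, 0, 0.3068, 0.3075, 0.53, 0.544, 0.2544, 0.0714, 0 → Σ = 2.0141
T = 2.0141 / 0.5498 = 3.663332… → 3.663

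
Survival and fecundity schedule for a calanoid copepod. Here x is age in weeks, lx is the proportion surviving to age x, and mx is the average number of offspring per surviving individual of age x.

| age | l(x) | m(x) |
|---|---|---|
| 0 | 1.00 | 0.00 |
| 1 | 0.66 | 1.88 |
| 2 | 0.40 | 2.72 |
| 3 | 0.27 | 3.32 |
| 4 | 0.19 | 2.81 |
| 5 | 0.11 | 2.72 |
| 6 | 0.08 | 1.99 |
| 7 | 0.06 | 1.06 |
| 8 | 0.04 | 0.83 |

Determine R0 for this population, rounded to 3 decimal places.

4.314

lx·mx by age: 0, 1.2408, 1.088, 0.8964, 0.5339, 0.2992, 0.1592, 0.0636, 0.0332
R0 = Σ lx·mx = 4.3143 → 4.314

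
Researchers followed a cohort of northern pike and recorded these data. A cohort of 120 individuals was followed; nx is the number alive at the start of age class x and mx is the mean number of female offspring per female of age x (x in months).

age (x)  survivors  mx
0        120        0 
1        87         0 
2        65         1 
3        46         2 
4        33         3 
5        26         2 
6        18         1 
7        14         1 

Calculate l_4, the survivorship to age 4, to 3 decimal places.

0.275

l_4 = n_4/n_0 = 33/120 = 0.275 → 0.275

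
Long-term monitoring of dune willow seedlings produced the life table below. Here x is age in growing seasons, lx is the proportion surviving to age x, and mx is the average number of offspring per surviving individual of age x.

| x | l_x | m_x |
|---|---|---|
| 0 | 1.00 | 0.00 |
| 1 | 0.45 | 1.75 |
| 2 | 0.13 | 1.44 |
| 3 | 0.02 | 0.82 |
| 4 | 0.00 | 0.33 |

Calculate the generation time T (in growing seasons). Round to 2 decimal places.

lx·mx: 0, 0.7875, 0.1872, 0.0164, 0 → R0 = 0.9911
x·lx·mx: 0, 0.7875, 0.3744, 0.0492, 0 → Σ = 1.2111
T = 1.2111 / 0.9911 = 1.221976… → 1.22

1.22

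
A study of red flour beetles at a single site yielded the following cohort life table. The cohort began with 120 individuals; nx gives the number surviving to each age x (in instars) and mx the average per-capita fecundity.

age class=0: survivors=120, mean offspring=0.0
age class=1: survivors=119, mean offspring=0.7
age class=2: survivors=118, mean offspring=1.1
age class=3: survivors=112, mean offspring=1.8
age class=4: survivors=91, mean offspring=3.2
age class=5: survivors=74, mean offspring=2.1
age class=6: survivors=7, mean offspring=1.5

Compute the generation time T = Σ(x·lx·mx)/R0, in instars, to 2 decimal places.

lx = nx/n0 = nx/120: 1, 0.99167…, 0.98333…, 0.93333…, 0.75833…, 0.61667…, 0.05833…
lx·mx: 0, 0.694167…, 1.081667…, 1.68…, 2.426667…, 1.295…, 0.0875… → R0 = 7.265…
x·lx·mx: 0, 0.694167…, 2.163333…, 5.04…, 9.706667…, 6.475…, 0.525… → Σ = 24.604167…
T = 24.604167… / 7.265… = 3.386671… → 3.39

3.39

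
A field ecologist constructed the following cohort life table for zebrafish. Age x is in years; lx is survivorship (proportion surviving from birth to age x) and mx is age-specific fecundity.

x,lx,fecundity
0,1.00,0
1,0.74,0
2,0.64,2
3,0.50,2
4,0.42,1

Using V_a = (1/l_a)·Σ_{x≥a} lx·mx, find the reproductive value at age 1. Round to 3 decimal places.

lx·mx for x ≥ 1: 0, 1.28, 1, 0.42 → sum = 2.7
V_1 = 2.7 / l_1 = 2.7 / 0.74 = 3.648649… → 3.649

3.649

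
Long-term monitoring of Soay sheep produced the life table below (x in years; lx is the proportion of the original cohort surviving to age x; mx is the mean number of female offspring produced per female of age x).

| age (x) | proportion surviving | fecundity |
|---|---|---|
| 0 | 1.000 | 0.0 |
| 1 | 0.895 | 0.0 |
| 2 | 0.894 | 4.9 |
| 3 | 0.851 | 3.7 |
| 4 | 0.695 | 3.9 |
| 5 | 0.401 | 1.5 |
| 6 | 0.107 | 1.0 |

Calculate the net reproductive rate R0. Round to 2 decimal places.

10.95

lx·mx by age: 0, 0, 4.3806, 3.1487, 2.7105, 0.6015, 0.107
R0 = Σ lx·mx = 10.9483 → 10.95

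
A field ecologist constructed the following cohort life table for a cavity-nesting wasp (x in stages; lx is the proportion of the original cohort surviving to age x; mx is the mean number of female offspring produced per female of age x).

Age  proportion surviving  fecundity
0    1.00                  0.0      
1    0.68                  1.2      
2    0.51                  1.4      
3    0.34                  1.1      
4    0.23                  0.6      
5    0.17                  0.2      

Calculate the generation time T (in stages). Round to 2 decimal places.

lx·mx: 0, 0.816, 0.714, 0.374, 0.138, 0.034 → R0 = 2.076
x·lx·mx: 0, 0.816, 1.428, 1.122, 0.552, 0.17 → Σ = 4.088
T = 4.088 / 2.076 = 1.969171… → 1.97

1.97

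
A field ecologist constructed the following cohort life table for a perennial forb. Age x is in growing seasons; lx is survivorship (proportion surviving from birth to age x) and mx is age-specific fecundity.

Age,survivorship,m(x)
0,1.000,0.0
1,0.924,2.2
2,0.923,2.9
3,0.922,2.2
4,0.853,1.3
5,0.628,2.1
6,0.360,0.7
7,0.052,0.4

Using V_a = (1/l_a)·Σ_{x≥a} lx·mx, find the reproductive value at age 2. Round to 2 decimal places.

lx·mx for x ≥ 2: 2.6767, 2.0284, 1.1089, 1.3188, 0.252, 0.0208 → sum = 7.4056
V_2 = 7.4056 / l_2 = 7.4056 / 0.923 = 8.023402… → 8.02

8.02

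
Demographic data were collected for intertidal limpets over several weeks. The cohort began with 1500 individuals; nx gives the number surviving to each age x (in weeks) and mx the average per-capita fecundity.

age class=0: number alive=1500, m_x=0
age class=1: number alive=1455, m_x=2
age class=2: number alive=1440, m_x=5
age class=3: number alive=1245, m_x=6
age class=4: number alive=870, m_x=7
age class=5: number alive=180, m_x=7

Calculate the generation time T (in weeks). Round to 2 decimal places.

2.82

lx = nx/n0 = nx/1500: 1, 0.97, 0.96, 0.83, 0.58, 0.12
lx·mx: 0, 1.94, 4.8, 4.98, 4.06, 0.84 → R0 = 16.62
x·lx·mx: 0, 1.94, 9.6, 14.94, 16.24, 4.2 → Σ = 46.92
T = 46.92 / 16.62 = 2.823105… → 2.82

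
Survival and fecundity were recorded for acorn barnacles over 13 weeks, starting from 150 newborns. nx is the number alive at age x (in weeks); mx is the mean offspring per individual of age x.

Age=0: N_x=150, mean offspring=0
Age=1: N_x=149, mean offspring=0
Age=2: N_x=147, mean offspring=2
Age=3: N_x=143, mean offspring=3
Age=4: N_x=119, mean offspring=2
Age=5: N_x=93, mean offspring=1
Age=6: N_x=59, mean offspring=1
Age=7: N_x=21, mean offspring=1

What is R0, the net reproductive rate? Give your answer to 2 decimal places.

7.56

lx = nx/n0 = nx/150: 1, 0.99333…, 0.98, 0.95333…, 0.79333…, 0.62, 0.39333…, 0.14
lx·mx by age: 0, 0, 1.96, 2.86…, 1.586667…, 0.62, 0.393333…, 0.14
R0 = Σ lx·mx = 7.56… → 7.56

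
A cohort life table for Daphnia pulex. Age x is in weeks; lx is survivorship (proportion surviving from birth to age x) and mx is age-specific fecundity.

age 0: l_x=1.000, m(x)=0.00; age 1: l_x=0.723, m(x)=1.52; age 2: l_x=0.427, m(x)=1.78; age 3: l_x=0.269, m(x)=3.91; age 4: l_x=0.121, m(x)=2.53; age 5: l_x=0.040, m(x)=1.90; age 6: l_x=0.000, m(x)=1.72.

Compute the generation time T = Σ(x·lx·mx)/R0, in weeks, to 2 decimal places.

lx·mx: 0, 1.09896, 0.76006, 1.05179, 0.30613, 0.076, 0 → R0 = 3.29294
x·lx·mx: 0, 1.09896, 1.52012, 3.15537, 1.22452, 0.38, 0 → Σ = 7.37897
T = 7.37897 / 3.29294 = 2.240846… → 2.24

2.24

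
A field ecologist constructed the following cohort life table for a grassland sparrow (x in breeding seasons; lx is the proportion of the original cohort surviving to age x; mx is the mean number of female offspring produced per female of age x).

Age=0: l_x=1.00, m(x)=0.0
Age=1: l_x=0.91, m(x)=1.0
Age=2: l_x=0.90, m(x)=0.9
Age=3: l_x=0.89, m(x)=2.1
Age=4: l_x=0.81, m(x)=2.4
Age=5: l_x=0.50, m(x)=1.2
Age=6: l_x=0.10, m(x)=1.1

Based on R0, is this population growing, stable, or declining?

growing

R0 = Σ lx·mx = 0 + 0.91 + 0.81 + 1.869 + 1.944 + 0.6 + 0.11 = 6.243
R0 > 1, so the population is growing.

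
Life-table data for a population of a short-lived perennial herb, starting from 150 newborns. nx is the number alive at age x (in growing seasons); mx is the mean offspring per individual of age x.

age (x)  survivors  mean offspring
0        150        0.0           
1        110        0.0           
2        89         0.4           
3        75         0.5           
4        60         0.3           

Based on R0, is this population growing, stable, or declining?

lx = nx/n0 = nx/150: 1, 0.73333…, 0.59333…, 0.5, 0.4
R0 = Σ lx·mx = 0 + 0 + 0.237333… + 0.25 + 0.12 = 0.607333…
R0 < 1, so the population is declining.

declining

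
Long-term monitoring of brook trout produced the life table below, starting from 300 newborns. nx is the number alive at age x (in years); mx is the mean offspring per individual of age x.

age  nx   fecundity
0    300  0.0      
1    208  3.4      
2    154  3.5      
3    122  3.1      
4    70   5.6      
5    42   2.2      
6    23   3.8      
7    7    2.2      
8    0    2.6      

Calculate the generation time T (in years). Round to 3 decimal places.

2.524

lx = nx/n0 = nx/300: 1, 0.69333…, 0.51333…, 0.40667…, 0.23333…, 0.14, 0.07667…, 0.02333…, 0
lx·mx: 0, 2.357333…, 1.796667…, 1.260667…, 1.306667…, 0.308, 0.291333…, 0.051333…, 0 → R0 = 7.372…
x·lx·mx: 0, 2.357333…, 3.593333…, 3.782…, 5.226667…, 1.54, 1.748…, 0.359333…, 0 → Σ = 18.606667…
T = 18.606667… / 7.372… = 2.523965… → 2.524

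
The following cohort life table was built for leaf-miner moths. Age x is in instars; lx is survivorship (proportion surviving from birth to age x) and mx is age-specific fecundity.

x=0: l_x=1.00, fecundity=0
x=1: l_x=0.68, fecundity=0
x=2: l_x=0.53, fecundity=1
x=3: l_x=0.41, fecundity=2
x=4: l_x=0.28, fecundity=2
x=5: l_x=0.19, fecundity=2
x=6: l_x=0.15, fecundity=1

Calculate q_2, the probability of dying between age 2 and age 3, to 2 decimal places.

q_2 = (l_2 − l_3) / l_2 = (0.53 − 0.41) / 0.53
     = 0.12 / 0.53 = 0.226415… → 0.23

0.23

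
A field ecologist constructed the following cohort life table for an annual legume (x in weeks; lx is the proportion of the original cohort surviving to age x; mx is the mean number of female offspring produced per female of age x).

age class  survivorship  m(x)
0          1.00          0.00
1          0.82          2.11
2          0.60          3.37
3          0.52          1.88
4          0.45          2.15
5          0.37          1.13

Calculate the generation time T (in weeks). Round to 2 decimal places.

lx·mx: 0, 1.7302, 2.022, 0.9776, 0.9675, 0.4181 → R0 = 6.1154
x·lx·mx: 0, 1.7302, 4.044, 2.9328, 3.87, 2.0905 → Σ = 14.6675
T = 14.6675 / 6.1154 = 2.398453… → 2.40

2.40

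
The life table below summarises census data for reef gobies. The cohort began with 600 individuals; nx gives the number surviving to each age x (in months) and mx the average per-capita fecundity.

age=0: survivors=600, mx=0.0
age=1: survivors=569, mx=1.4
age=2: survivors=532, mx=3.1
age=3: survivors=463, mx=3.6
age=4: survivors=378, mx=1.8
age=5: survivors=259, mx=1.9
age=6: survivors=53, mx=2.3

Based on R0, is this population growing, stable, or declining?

lx = nx/n0 = nx/600: 1, 0.94833…, 0.88667…, 0.77167…, 0.63, 0.43167…, 0.08833…
R0 = Σ lx·mx = 0 + 1.327667… + 2.748667… + 2.778… + 1.134 + 0.820167… + 0.203167… = 9.011667…
R0 > 1, so the population is growing.

growing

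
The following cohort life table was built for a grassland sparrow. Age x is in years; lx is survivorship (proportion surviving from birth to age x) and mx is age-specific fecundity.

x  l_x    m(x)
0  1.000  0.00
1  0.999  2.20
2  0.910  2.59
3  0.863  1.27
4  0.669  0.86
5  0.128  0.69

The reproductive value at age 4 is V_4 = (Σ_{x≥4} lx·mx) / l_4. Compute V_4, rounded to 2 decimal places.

lx·mx for x ≥ 4: 0.57534, 0.08832 → sum = 0.66366
V_4 = 0.66366 / l_4 = 0.66366 / 0.669 = 0.992018… → 0.99

0.99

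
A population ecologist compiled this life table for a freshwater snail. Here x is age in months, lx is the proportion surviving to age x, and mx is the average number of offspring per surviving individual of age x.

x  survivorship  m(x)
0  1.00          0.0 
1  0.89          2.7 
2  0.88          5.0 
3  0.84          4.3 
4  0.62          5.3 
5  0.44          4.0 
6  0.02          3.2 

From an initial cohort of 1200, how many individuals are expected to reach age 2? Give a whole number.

Expected survivors = N0 · l_2 = 1200 × 0.88 = 1056 → 1056

1056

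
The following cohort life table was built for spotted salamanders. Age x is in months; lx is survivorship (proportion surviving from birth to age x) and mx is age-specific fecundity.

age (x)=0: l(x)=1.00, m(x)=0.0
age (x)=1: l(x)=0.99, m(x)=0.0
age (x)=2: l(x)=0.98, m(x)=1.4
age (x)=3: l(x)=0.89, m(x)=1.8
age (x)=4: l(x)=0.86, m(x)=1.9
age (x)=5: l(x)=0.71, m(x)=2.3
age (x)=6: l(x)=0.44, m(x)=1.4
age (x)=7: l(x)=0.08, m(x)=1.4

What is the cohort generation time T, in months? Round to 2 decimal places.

lx·mx: 0, 0, 1.372, 1.602, 1.634, 1.633, 0.616, 0.112 → R0 = 6.969
x·lx·mx: 0, 0, 2.744, 4.806, 6.536, 8.165, 3.696, 0.784 → Σ = 26.731
T = 26.731 / 6.969 = 3.835701… → 3.84

3.84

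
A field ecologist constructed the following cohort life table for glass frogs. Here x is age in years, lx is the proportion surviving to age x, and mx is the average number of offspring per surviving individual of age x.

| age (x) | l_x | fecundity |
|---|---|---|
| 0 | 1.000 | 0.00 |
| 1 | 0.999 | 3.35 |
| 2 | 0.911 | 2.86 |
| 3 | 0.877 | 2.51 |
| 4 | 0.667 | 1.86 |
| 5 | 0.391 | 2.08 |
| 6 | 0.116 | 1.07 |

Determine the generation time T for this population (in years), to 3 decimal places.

2.414

lx·mx: 0, 3.34665, 2.60546, 2.20127, 1.24062, 0.81328, 0.12412 → R0 = 10.3314
x·lx·mx: 0, 3.34665, 5.21092, 6.60381, 4.96248, 4.0664, 0.74472 → Σ = 24.93498
T = 24.93498 / 10.3314 = 2.413514… → 2.414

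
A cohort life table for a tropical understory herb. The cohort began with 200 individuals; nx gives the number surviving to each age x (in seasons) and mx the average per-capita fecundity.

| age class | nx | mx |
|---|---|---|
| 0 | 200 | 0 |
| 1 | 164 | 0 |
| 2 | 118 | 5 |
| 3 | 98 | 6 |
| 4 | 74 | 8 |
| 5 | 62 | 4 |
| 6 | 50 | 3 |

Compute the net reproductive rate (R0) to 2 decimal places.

lx = nx/n0 = nx/200: 1, 0.82, 0.59, 0.49, 0.37, 0.31, 0.25
lx·mx by age: 0, 0, 2.95, 2.94, 2.96, 1.24, 0.75
R0 = Σ lx·mx = 10.84 → 10.84

10.84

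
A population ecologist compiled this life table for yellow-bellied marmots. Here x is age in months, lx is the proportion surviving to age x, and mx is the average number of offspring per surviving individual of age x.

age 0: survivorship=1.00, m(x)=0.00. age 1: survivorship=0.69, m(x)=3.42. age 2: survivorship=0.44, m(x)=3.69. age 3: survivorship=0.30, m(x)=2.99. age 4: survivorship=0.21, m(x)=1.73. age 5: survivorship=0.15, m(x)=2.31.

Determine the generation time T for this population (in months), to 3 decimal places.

lx·mx: 0, 2.3598, 1.6236, 0.897, 0.3633, 0.3465 → R0 = 5.5902
x·lx·mx: 0, 2.3598, 3.2472, 2.691, 1.4532, 1.7325 → Σ = 11.4837
T = 11.4837 / 5.5902 = 2.054256… → 2.054

2.054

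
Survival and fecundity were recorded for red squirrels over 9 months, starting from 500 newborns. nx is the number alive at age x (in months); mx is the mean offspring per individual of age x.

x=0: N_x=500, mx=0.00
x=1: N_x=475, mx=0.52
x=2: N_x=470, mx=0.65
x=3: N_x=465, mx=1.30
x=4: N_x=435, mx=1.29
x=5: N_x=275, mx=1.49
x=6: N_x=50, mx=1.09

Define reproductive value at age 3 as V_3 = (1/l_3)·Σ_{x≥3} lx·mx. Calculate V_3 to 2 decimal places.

lx = nx/n0 = nx/500: 1, 0.95, 0.94, 0.93, 0.87, 0.55, 0.1
lx·mx for x ≥ 3: 1.209, 1.1223, 0.8195, 0.109 → sum = 3.2598
V_3 = 3.2598 / l_3 = 3.2598 / 0.93 = 3.505161… → 3.51

3.51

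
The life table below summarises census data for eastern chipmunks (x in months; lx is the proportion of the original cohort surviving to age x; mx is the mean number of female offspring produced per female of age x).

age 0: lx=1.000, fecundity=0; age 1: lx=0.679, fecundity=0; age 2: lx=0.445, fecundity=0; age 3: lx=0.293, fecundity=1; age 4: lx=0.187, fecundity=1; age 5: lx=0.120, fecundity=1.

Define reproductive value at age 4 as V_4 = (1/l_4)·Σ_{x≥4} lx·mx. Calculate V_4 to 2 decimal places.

1.64

lx·mx for x ≥ 4: 0.187, 0.12 → sum = 0.307
V_4 = 0.307 / l_4 = 0.307 / 0.187 = 1.641711… → 1.64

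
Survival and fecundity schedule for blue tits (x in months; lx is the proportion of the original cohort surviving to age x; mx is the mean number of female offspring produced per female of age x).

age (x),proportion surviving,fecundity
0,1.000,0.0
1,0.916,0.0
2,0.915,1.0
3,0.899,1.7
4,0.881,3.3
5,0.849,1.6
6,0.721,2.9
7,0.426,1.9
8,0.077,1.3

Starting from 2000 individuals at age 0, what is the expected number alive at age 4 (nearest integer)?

Expected survivors = N0 · l_4 = 2000 × 0.881 = 1762 → 1762

1762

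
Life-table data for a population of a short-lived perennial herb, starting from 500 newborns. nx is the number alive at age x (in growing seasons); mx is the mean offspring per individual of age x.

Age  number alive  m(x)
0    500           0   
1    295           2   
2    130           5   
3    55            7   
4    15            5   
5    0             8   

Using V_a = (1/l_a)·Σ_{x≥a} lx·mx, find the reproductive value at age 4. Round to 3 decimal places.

5.000

lx = nx/n0 = nx/500: 1, 0.59, 0.26, 0.11, 0.03, 0
lx·mx for x ≥ 4: 0.15, 0 → sum = 0.15
V_4 = 0.15 / l_4 = 0.15 / 0.03 = 5 → 5.000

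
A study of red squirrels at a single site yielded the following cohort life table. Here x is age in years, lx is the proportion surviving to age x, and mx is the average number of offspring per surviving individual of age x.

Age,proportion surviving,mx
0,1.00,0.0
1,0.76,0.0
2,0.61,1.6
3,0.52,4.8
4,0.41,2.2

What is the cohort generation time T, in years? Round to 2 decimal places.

2.98

lx·mx: 0, 0, 0.976, 2.496, 0.902 → R0 = 4.374
x·lx·mx: 0, 0, 1.952, 7.488, 3.608 → Σ = 13.048
T = 13.048 / 4.374 = 2.983082… → 2.98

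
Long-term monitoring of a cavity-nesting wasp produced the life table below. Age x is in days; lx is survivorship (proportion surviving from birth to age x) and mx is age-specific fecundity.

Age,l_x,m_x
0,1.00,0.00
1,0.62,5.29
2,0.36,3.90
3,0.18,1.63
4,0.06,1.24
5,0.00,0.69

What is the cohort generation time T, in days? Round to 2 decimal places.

lx·mx: 0, 3.2798, 1.404, 0.2934, 0.0744, 0 → R0 = 5.0516
x·lx·mx: 0, 3.2798, 2.808, 0.8802, 0.2976, 0 → Σ = 7.2656
T = 7.2656 / 5.0516 = 1.438277… → 1.44

1.44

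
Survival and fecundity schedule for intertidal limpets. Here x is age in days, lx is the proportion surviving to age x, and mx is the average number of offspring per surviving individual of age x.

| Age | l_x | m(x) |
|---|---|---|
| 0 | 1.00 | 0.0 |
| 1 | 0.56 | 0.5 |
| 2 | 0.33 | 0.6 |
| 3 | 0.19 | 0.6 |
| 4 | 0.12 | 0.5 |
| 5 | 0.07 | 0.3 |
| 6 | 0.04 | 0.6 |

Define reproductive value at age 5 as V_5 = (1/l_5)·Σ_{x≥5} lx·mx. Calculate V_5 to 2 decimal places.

lx·mx for x ≥ 5: 0.021, 0.024 → sum = 0.045
V_5 = 0.045 / l_5 = 0.045 / 0.07 = 0.642857… → 0.64

0.64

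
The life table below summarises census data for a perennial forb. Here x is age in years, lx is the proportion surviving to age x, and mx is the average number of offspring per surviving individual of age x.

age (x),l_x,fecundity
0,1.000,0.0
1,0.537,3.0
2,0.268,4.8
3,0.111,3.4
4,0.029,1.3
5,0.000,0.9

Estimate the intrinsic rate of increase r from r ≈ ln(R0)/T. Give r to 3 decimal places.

R0 = Σ lx·mx = 0 + 1.611 + 1.2864 + 0.3774 + 0.0377 + 0 = 3.3125
Σ x·lx·mx = 5.4668; T = 5.4668/3.3125 = 1.65035…
r ≈ ln(R0)/T = ln(3.3125)/1.65035… = 0.72572… → 0.726

0.726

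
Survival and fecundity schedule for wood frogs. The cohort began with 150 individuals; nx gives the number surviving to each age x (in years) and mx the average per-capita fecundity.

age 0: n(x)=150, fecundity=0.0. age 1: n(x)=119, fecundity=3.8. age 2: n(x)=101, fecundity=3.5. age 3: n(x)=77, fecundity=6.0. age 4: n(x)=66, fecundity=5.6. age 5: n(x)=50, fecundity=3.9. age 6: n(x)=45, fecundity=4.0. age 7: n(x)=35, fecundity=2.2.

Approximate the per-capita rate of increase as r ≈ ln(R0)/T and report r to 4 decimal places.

lx = nx/n0 = nx/150: 1, 0.79333…, 0.67333…, 0.51333…, 0.44, 0.33333…, 0.3, 0.23333…
R0 = Σ lx·mx = 0 + 3.01467… + 2.35667… + 3.08… + 2.464 + 1.3… + 1.2 + 0.51333… = 13.928667…
Σ x·lx·mx = 44.117333…; T = 44.117333…/13.928667… = 3.16738…
r ≈ ln(R0)/T = ln(13.928667…)/3.16738… = 0.831587… → 0.8316

0.8316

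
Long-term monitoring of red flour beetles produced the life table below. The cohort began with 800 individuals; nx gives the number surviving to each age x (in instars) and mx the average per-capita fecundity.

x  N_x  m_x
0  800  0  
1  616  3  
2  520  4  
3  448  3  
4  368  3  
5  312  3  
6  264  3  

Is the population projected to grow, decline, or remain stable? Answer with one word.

lx = nx/n0 = nx/800: 1, 0.77, 0.65, 0.56, 0.46, 0.39, 0.33
R0 = Σ lx·mx = 0 + 2.31 + 2.6 + 1.68 + 1.38 + 1.17 + 0.99 = 10.13
R0 > 1, so the population is growing.

growing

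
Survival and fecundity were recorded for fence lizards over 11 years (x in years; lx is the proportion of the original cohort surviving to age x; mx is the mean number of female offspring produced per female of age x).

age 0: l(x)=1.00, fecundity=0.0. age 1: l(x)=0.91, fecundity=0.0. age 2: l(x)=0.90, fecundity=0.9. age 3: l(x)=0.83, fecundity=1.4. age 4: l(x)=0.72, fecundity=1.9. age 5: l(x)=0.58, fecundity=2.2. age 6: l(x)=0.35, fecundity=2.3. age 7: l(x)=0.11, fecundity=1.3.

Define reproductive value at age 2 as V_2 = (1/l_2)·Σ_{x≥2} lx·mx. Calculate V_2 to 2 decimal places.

6.18

lx·mx for x ≥ 2: 0.81, 1.162, 1.368, 1.276, 0.805, 0.143 → sum = 5.564
V_2 = 5.564 / l_2 = 5.564 / 0.9 = 6.182222… → 6.18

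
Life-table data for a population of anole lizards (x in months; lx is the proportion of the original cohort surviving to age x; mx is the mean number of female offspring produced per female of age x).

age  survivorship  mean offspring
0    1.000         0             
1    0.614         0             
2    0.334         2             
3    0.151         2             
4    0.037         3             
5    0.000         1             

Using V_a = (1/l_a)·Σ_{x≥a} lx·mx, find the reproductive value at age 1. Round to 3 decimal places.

lx·mx for x ≥ 1: 0, 0.668, 0.302, 0.111, 0 → sum = 1.081
V_1 = 1.081 / l_1 = 1.081 / 0.614 = 1.760586… → 1.761

1.761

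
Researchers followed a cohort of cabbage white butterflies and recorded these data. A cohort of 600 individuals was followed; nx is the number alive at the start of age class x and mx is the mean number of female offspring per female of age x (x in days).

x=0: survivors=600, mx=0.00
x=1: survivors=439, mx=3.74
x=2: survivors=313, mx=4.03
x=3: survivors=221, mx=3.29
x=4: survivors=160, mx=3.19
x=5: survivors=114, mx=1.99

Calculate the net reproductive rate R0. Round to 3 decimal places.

7.279

lx = nx/n0 = nx/600: 1, 0.73167…, 0.52167…, 0.36833…, 0.26667…, 0.19
lx·mx by age: 0, 2.736433…, 2.102317…, 1.211817…, 0.850667…, 0.3781
R0 = Σ lx·mx = 7.279333… → 7.279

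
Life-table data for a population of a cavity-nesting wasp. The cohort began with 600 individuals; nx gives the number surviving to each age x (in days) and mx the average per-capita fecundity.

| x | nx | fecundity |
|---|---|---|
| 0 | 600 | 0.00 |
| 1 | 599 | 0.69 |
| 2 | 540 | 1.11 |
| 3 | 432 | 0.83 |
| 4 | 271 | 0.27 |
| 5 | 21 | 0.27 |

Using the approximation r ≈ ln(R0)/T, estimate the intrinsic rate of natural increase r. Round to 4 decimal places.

lx = nx/n0 = nx/600: 1, 0.99833…, 0.9, 0.72, 0.45167…, 0.035
R0 = Σ lx·mx = 0 + 0.68885… + 0.999 + 0.5976 + 0.12195… + 0.00945 = 2.41685…
Σ x·lx·mx = 5.0147…; T = 5.0147…/2.41685… = 2.07489…
r ≈ ln(R0)/T = ln(2.41685…)/2.07489… = 0.425307… → 0.4253

0.4253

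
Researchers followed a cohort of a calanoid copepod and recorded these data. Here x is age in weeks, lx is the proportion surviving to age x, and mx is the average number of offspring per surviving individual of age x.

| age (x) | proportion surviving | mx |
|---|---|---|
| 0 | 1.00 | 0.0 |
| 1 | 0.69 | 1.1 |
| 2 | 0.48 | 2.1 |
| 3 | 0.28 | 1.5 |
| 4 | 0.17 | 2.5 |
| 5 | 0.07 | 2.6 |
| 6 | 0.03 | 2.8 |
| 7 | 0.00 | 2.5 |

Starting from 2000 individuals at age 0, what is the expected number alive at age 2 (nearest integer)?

Expected survivors = N0 · l_2 = 2000 × 0.48 = 960 → 960

960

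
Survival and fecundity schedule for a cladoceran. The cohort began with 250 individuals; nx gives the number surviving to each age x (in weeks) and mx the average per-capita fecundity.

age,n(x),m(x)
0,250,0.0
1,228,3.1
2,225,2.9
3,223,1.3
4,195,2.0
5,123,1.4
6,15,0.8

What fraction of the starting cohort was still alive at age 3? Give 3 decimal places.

l_3 = n_3/n_0 = 223/250 = 0.892 → 0.892

0.892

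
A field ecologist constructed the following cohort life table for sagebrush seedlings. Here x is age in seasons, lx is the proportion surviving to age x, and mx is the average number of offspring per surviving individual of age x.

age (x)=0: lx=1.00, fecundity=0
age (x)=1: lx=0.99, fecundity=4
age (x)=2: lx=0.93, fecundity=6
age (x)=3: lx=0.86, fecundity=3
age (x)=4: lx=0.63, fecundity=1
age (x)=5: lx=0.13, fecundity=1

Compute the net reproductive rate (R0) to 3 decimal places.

12.880

lx·mx by age: 0, 3.96, 5.58, 2.58, 0.63, 0.13
R0 = Σ lx·mx = 12.88 → 12.880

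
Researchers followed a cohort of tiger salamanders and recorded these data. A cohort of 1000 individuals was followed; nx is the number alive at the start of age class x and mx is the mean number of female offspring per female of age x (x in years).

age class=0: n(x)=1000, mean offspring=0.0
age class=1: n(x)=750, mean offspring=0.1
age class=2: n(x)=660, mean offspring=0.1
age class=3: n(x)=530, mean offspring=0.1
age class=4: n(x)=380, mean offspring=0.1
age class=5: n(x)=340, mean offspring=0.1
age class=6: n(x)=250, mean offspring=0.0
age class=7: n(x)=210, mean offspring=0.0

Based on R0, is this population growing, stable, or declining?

lx = nx/n0 = nx/1000: 1, 0.75, 0.66, 0.53, 0.38, 0.34, 0.25, 0.21
R0 = Σ lx·mx = 0 + 0.075 + 0.066 + 0.053 + 0.038 + 0.034 + 0 + 0 = 0.266
R0 < 1, so the population is declining.

declining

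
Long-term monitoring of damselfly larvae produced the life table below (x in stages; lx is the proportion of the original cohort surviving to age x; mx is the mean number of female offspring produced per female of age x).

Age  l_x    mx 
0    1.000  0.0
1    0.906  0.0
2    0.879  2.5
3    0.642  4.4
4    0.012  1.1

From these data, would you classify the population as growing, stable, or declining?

growing

R0 = Σ lx·mx = 0 + 0 + 2.1975 + 2.8248 + 0.0132 = 5.0355
R0 > 1, so the population is growing.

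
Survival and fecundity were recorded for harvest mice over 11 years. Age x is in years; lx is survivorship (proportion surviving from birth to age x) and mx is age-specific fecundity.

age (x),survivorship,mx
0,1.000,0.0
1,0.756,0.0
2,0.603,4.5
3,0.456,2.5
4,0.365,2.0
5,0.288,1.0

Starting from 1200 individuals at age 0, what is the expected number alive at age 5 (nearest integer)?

346

Expected survivors = N0 · l_5 = 1200 × 0.288 = 345.6 → 346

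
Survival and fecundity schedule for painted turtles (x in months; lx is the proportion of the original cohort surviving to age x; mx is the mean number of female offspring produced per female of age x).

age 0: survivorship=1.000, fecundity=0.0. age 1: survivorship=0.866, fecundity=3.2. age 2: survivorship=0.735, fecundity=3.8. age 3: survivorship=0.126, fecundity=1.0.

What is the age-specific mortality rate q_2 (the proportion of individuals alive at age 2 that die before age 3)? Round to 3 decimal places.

0.829

q_2 = (l_2 − l_3) / l_2 = (0.735 − 0.126) / 0.735
     = 0.609 / 0.735 = 0.828571… → 0.829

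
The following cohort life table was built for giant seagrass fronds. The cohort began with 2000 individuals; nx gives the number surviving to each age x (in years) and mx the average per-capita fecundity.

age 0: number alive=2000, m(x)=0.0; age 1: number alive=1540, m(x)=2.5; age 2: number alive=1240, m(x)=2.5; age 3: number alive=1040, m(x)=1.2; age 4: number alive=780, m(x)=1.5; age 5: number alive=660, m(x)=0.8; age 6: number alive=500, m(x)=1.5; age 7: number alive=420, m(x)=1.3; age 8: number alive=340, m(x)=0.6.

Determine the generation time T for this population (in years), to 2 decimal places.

2.73

lx = nx/n0 = nx/2000: 1, 0.77, 0.62, 0.52, 0.39, 0.33, 0.25, 0.21, 0.17
lx·mx: 0, 1.925, 1.55, 0.624, 0.585, 0.264, 0.375, 0.273, 0.102 → R0 = 5.698
x·lx·mx: 0, 1.925, 3.1, 1.872, 2.34, 1.32, 2.25, 1.911, 0.816 → Σ = 15.534
T = 15.534 / 5.698 = 2.72622… → 2.73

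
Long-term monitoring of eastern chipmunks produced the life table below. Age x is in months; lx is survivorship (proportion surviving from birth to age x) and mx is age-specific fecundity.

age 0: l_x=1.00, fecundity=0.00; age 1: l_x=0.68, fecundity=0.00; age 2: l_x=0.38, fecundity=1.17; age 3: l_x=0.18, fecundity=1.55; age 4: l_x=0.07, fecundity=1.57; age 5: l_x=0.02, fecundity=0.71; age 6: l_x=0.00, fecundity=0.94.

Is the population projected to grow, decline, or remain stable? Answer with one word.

declining

R0 = Σ lx·mx = 0 + 0 + 0.4446 + 0.279 + 0.1099 + 0.0142 + 0 = 0.8477
R0 < 1, so the population is declining.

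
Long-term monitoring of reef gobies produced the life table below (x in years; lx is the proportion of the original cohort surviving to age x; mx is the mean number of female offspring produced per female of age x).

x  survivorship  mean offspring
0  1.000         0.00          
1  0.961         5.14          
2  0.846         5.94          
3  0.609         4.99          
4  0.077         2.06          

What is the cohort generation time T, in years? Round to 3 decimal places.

1.880

lx·mx: 0, 4.93954, 5.02524, 3.03891, 0.15862 → R0 = 13.16231
x·lx·mx: 0, 4.93954, 10.05048, 9.11673, 0.63448 → Σ = 24.74123
T = 24.74123 / 13.16231 = 1.879703… → 1.880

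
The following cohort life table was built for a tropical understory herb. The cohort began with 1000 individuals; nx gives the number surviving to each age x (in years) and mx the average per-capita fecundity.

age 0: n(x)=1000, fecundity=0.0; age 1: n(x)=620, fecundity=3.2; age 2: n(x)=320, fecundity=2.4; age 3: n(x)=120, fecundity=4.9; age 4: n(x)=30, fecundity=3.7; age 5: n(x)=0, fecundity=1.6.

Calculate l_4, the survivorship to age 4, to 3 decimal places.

l_4 = n_4/n_0 = 30/1000 = 0.03 → 0.030

0.030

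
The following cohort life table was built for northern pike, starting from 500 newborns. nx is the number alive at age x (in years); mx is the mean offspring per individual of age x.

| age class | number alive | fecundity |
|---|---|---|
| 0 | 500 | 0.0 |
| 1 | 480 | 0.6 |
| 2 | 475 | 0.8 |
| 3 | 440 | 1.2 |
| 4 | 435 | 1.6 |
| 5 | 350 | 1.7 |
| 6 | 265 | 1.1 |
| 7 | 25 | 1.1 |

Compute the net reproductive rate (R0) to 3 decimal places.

5.612

lx = nx/n0 = nx/500: 1, 0.96, 0.95, 0.88, 0.87, 0.7, 0.53, 0.05
lx·mx by age: 0, 0.576, 0.76, 1.056, 1.392, 1.19, 0.583, 0.055
R0 = Σ lx·mx = 5.612 → 5.612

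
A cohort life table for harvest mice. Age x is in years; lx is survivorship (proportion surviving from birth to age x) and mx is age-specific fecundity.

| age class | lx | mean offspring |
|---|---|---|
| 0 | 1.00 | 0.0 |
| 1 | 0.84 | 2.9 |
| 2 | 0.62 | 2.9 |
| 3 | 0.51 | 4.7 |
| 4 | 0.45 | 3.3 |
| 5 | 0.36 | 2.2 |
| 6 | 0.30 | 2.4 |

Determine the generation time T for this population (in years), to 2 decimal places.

lx·mx: 0, 2.436, 1.798, 2.397, 1.485, 0.792, 0.72 → R0 = 9.628
x·lx·mx: 0, 2.436, 3.596, 7.191, 5.94, 3.96, 4.32 → Σ = 27.443
T = 27.443 / 9.628 = 2.850332… → 2.85

2.85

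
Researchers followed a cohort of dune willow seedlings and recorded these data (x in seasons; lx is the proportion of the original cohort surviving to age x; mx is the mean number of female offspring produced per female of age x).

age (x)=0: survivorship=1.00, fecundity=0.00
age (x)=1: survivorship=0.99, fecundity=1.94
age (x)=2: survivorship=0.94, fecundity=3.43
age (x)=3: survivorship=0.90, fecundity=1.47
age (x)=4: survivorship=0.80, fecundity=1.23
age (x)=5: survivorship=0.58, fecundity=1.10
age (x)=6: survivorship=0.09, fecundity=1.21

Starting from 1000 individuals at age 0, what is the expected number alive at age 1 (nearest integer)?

Expected survivors = N0 · l_1 = 1000 × 0.99 = 990 → 990

990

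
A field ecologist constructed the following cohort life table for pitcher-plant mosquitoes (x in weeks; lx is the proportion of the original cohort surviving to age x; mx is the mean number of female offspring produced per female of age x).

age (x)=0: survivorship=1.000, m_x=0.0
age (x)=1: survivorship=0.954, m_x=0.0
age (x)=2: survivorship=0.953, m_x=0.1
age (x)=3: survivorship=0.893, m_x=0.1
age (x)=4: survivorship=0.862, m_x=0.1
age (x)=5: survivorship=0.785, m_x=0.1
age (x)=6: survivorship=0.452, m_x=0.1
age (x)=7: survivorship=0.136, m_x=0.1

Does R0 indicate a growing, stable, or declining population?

declining

R0 = Σ lx·mx = 0 + 0 + 0.0953 + 0.0893 + 0.0862 + 0.0785 + 0.0452 + 0.0136 = 0.4081
R0 < 1, so the population is declining.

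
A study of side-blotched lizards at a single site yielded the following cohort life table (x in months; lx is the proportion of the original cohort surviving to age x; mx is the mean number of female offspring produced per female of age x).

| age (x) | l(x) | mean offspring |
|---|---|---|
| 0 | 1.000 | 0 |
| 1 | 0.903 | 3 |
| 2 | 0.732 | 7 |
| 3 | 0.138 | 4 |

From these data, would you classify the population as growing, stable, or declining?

growing

R0 = Σ lx·mx = 0 + 2.709 + 5.124 + 0.552 = 8.385
R0 > 1, so the population is growing.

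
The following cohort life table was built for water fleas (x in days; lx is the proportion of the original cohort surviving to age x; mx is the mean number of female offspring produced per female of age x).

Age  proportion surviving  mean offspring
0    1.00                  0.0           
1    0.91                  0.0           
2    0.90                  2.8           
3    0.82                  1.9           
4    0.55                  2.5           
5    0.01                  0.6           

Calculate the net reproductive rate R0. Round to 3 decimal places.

lx·mx by age: 0, 0, 2.52, 1.558, 1.375, 0.006
R0 = Σ lx·mx = 5.459 → 5.459

5.459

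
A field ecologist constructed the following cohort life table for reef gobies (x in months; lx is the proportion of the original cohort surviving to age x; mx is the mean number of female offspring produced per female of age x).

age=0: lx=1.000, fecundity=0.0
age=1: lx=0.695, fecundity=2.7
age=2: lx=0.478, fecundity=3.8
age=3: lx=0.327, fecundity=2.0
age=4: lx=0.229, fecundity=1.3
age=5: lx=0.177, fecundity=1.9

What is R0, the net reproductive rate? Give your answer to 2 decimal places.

lx·mx by age: 0, 1.8765, 1.8164, 0.654, 0.2977, 0.3363
R0 = Σ lx·mx = 4.9809 → 4.98

4.98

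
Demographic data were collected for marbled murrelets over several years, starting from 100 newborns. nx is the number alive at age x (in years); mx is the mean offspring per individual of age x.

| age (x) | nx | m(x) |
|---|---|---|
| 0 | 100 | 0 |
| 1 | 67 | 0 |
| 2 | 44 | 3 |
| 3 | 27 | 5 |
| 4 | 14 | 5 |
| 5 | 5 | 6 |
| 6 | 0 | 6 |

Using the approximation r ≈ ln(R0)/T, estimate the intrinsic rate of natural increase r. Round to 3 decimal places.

0.434

lx = nx/n0 = nx/100: 1, 0.67, 0.44, 0.27, 0.14, 0.05, 0
R0 = Σ lx·mx = 0 + 0 + 1.32 + 1.35 + 0.7 + 0.3 + 0 = 3.67
Σ x·lx·mx = 10.99; T = 10.99/3.67 = 2.99455…
r ≈ ln(R0)/T = ln(3.67)/2.99455… = 0.43419… → 0.434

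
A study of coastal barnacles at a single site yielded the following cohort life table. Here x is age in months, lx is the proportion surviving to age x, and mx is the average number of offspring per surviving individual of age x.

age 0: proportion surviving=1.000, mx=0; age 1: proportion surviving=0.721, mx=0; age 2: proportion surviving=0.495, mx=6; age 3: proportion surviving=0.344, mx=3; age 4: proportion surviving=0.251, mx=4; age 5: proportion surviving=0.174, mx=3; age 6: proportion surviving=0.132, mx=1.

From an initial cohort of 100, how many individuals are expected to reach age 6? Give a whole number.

13

Expected survivors = N0 · l_6 = 100 × 0.132 = 13.2 → 13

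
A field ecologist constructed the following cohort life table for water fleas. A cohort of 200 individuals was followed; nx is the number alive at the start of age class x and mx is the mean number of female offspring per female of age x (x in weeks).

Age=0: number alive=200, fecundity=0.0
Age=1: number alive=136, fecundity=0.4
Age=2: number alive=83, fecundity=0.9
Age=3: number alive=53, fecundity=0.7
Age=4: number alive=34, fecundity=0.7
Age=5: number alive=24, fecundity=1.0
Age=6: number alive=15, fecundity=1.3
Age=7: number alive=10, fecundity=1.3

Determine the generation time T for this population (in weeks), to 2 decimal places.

3.00

lx = nx/n0 = nx/200: 1, 0.68, 0.415, 0.265, 0.17, 0.12, 0.075, 0.05
lx·mx: 0, 0.272, 0.3735, 0.1855, 0.119, 0.12, 0.0975, 0.065 → R0 = 1.2325
x·lx·mx: 0, 0.272, 0.747, 0.5565, 0.476, 0.6, 0.585, 0.455 → Σ = 3.6915
T = 3.6915 / 1.2325 = 2.995132… → 3.00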